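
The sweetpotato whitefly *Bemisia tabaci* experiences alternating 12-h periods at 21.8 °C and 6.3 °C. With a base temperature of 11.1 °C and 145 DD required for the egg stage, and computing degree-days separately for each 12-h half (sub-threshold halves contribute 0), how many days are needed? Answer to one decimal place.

27.1 days

Day half: max(0, 21.8 − 11.1) × 0.5 = 10.7 × 0.5 = 5.35 DD.
Night half: max(0, 6.3 − 11.1) × 0.5 = 0.0 × 0.5 = 0.00 DD.
Per 24 h: 5.35 DD/day.
Duration = 145 / 5.35 = 27.103 ≈ 27.1 days.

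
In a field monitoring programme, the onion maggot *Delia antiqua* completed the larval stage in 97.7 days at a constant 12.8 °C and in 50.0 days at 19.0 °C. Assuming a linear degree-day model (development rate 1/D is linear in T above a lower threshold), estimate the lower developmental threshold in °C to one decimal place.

6.3 °C

Linear rate model ⇒ the product D·(T − T_b) is constant across temperatures.
97.7·(12.8 − T_b) = 50.0·(19.0 − T_b)
T_b = (97.7·12.8 − 50.0·19.0) / (97.7 − 50.0) = 300.56 / 47.7 = 6.301 °C ≈ 6.3 °C.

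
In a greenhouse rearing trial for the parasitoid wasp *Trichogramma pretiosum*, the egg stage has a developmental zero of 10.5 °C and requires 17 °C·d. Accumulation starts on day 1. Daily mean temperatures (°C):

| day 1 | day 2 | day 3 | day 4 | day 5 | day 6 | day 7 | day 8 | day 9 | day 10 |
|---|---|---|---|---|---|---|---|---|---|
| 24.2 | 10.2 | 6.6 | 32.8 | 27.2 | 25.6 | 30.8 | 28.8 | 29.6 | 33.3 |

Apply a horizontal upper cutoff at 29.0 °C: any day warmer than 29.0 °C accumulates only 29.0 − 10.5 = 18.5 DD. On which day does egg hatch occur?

Daily DD above 10.5 °C (capped at 18.5): 13.7, 0.0, 0.0, 18.5, 16.7, 15.1, 18.5, 18.3, 18.5, 18.5.
Cumulative: 13.7, 13.7, 13.7, 32.2, 48.9, 64.0, 82.5, 100.8, 119.3, 137.8.
The total first reaches 17 DD on day 4.

day 4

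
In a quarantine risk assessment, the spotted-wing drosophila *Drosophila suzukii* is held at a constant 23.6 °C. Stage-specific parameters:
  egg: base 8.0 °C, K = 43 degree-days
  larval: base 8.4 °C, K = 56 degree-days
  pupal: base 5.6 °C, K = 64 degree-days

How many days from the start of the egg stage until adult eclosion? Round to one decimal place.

10.0 days

egg: 43 / (23.6 − 8.0) = 43 / 15.6 = 2.756 d.
larval: 56 / (23.6 − 8.4) = 56 / 15.2 = 3.684 d.
pupal: 64 / (23.6 − 5.6) = 64 / 18.0 = 3.556 d.
Sum = 9.996 ≈ 10.0 days.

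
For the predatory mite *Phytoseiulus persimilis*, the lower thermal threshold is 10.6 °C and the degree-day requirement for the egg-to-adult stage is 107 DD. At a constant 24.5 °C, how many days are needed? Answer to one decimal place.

Daily accumulation = 24.5 − 10.6 = 13.9 DD/day.
Duration = 107 / 13.9 = 7.698 ≈ 7.7 days.

7.7 days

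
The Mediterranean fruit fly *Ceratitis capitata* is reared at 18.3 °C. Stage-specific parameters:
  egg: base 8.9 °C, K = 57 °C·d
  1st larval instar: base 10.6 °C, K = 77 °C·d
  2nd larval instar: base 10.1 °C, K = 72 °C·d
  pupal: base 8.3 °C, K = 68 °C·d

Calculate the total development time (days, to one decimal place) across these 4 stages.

egg: 57 / (18.3 − 8.9) = 57 / 9.4 = 6.064 d.
1st larval instar: 77 / (18.3 − 10.6) = 77 / 7.7 = 10.000 d.
2nd larval instar: 72 / (18.3 − 10.1) = 72 / 8.2 = 8.780 d.
pupal: 68 / (18.3 − 8.3) = 68 / 10.0 = 6.800 d.
Sum = 31.644 ≈ 31.6 days.

31.6 days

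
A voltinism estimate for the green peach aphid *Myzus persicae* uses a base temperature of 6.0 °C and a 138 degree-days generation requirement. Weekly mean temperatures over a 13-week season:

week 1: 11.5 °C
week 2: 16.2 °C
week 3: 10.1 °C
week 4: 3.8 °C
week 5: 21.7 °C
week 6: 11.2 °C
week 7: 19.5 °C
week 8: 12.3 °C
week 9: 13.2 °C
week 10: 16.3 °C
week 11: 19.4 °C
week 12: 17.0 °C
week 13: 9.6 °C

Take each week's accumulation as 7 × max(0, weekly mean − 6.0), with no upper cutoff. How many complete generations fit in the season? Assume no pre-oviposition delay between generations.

5 generations

Weekly DD (7 × max(0, T̄ − 6.0)): 38.5, 71.4, 28.7, 0.0, 109.9, 36.4, 94.5, 44.1, 50.4, 72.1, 93.8, 77.0, 25.2.
Season total = 742.0 DD.
Complete generations = ⌊742.0 / 138⌋ = 5.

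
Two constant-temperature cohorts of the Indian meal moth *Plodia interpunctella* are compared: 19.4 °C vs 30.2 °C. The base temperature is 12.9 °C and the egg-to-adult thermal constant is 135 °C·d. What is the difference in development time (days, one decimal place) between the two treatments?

At 19.4 °C: 135 / (19.4 − 12.9) = 135 / 6.5 = 20.769 d.
At 30.2 °C: 135 / (30.2 − 12.9) = 135 / 17.3 = 7.803 d.
Difference = |20.769 − 7.803| = 12.966 ≈ 13.0 days.

13.0 days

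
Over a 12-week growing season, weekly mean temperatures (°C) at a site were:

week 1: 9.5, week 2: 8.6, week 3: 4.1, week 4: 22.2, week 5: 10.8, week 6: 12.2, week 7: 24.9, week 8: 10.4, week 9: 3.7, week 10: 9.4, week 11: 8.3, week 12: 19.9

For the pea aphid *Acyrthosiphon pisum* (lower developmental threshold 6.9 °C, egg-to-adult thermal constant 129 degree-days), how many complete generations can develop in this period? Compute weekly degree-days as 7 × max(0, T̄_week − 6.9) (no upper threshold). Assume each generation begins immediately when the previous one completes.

3 generations

Weekly DD (7 × max(0, T̄ − 6.9)): 18.2, 11.9, 0.0, 107.1, 27.3, 37.1, 126.0, 24.5, 0.0, 17.5, 9.8, 91.0.
Season total = 470.4 DD.
Complete generations = ⌊470.4 / 129⌋ = 3.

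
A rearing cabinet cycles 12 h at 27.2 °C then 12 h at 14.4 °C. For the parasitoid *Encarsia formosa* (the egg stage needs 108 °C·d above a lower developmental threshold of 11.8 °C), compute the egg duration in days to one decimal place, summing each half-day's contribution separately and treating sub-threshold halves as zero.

12.0 days

Day half: max(0, 27.2 − 11.8) × 0.5 = 15.4 × 0.5 = 7.70 DD.
Night half: max(0, 14.4 − 11.8) × 0.5 = 2.6 × 0.5 = 1.30 DD.
Per 24 h: 9.00 DD/day.
Duration = 108 / 9.00 = 12.000 ≈ 12.0 days.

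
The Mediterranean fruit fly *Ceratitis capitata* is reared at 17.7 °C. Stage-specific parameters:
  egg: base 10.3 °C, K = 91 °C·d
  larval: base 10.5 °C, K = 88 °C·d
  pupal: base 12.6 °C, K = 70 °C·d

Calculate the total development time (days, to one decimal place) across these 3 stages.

egg: 91 / (17.7 − 10.3) = 91 / 7.4 = 12.297 d.
larval: 88 / (17.7 − 10.5) = 88 / 7.2 = 12.222 d.
pupal: 70 / (17.7 − 12.6) = 70 / 5.1 = 13.725 d.
Sum = 38.245 ≈ 38.2 days.

38.2 days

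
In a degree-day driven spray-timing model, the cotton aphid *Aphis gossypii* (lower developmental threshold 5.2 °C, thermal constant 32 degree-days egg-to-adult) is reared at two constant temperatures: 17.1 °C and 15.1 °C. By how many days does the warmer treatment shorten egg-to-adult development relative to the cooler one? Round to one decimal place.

At 17.1 °C: 32 / (17.1 − 5.2) = 32 / 11.9 = 2.689 d.
At 15.1 °C: 32 / (15.1 − 5.2) = 32 / 9.9 = 3.232 d.
Difference = |2.689 − 3.232| = 0.543 ≈ 0.5 days.

0.5 days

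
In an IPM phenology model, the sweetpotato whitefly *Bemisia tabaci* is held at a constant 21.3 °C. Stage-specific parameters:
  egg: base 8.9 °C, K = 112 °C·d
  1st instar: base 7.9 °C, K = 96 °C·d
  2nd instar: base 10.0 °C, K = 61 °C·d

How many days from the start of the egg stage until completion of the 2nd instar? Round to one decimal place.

21.6 days

egg: 112 / (21.3 − 8.9) = 112 / 12.4 = 9.032 d.
1st instar: 96 / (21.3 − 7.9) = 96 / 13.4 = 7.164 d.
2nd instar: 61 / (21.3 − 10.0) = 61 / 11.3 = 5.398 d.
Sum = 21.595 ≈ 21.6 days.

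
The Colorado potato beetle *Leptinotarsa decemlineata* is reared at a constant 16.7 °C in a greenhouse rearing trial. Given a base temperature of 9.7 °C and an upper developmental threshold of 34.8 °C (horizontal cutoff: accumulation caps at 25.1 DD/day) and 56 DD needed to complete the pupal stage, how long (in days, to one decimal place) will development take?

8.0 days

Daily accumulation = 16.7 − 9.7 = 7.0 DD/day.
Duration = 56 / 7.0 = 8.000 ≈ 8.0 days.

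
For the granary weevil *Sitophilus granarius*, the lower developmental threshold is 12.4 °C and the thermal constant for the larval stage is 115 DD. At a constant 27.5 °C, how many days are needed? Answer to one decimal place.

7.6 days

Daily accumulation = 27.5 − 12.4 = 15.1 DD/day.
Duration = 115 / 15.1 = 7.616 ≈ 7.6 days.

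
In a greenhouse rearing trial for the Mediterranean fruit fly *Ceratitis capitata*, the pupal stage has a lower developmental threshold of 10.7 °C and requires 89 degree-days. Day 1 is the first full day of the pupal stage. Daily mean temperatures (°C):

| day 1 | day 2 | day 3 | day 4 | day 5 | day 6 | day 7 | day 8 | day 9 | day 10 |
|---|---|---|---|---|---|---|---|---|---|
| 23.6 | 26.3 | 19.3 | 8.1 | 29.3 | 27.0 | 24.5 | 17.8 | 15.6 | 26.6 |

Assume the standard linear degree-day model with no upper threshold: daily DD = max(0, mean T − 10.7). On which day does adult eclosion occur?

day 8

Daily DD above 10.7 °C: 12.9, 15.6, 8.6, 0.0, 18.6, 16.3, 13.8, 7.1, 4.9, 15.9.
Cumulative: 12.9, 28.5, 37.1, 37.1, 55.7, 72.0, 85.8, 92.9, 97.8, 113.7.
The total first reaches 89 DD on day 8.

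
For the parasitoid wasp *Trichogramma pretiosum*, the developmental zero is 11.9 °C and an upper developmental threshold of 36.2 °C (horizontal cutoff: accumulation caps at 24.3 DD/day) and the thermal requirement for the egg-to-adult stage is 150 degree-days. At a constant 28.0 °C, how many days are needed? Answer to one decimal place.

Daily accumulation = 28.0 − 11.9 = 16.1 DD/day.
Duration = 150 / 16.1 = 9.317 ≈ 9.3 days.

9.3 days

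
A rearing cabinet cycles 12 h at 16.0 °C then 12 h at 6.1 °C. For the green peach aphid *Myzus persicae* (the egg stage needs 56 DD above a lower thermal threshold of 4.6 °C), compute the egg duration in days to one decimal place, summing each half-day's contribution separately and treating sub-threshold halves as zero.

8.7 days

Day half: max(0, 16.0 − 4.6) × 0.5 = 11.4 × 0.5 = 5.70 DD.
Night half: max(0, 6.1 − 4.6) × 0.5 = 1.5 × 0.5 = 0.75 DD.
Per 24 h: 6.45 DD/day.
Duration = 56 / 6.45 = 8.682 ≈ 8.7 days.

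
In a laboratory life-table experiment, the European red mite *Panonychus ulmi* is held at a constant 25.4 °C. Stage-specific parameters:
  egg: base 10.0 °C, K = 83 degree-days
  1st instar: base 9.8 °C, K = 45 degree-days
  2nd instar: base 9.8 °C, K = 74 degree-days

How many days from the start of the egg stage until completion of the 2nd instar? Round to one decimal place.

egg: 83 / (25.4 − 10.0) = 83 / 15.4 = 5.390 d.
1st instar: 45 / (25.4 − 9.8) = 45 / 15.6 = 2.885 d.
2nd instar: 74 / (25.4 − 9.8) = 74 / 15.6 = 4.744 d.
Sum = 13.018 ≈ 13.0 days.

13.0 days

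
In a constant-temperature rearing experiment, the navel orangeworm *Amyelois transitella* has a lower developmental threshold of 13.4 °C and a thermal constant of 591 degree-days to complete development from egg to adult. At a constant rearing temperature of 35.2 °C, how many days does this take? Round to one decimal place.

Daily accumulation = 35.2 − 13.4 = 21.8 DD/day.
Duration = 591 / 21.8 = 27.110 ≈ 27.1 days.

27.1 days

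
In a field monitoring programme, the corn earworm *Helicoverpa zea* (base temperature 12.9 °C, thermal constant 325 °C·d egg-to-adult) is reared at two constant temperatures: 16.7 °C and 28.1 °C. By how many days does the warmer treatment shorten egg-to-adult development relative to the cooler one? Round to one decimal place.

At 16.7 °C: 325 / (16.7 − 12.9) = 325 / 3.8 = 85.526 d.
At 28.1 °C: 325 / (28.1 − 12.9) = 325 / 15.2 = 21.382 d.
Difference = |85.526 − 21.382| = 64.145 ≈ 64.1 days.

64.1 days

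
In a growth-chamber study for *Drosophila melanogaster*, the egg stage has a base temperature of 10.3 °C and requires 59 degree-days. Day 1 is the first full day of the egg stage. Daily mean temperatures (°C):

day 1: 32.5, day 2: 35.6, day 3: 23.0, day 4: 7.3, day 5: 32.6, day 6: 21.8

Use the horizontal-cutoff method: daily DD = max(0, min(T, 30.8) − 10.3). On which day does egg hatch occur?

Daily DD above 10.3 °C (capped at 20.5): 20.5, 20.5, 12.7, 0.0, 20.5, 11.5.
Cumulative: 20.5, 41.0, 53.7, 53.7, 74.2, 85.7.
The total first reaches 59 DD on day 5.

day 5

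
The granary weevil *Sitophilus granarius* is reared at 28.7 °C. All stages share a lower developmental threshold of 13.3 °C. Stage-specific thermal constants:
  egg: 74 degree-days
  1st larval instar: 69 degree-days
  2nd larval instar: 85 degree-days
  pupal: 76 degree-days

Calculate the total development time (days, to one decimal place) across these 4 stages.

Daily accumulation at 28.7 °C = 28.7 − 13.3 = 15.4 DD/day.
Total K = 74 + 69 + 85 + 76 = 304 DD.
Total duration = 304 / 15.4 = 19.740 ≈ 19.7 days.

19.7 days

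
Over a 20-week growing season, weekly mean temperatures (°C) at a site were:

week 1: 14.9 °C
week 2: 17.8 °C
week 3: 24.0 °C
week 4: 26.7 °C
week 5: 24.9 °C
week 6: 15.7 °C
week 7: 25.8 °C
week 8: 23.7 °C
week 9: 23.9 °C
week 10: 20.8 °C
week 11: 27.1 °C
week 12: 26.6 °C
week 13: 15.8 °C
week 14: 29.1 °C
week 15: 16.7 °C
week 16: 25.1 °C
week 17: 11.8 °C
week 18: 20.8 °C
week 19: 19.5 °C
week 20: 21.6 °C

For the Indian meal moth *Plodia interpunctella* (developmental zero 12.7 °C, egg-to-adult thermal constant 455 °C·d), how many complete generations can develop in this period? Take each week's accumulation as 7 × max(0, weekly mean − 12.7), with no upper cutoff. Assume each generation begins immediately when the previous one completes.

Weekly DD (7 × max(0, T̄ − 12.7)): 15.4, 35.7, 79.1, 98.0, 85.4, 21.0, 91.7, 77.0, 78.4, 56.7, 100.8, 97.3, 21.7, 114.8, 28.0, 86.8, 0.0, 56.7, 47.6, 62.3.
Season total = 1254.4 DD.
Complete generations = ⌊1254.4 / 455⌋ = 2.

2 generations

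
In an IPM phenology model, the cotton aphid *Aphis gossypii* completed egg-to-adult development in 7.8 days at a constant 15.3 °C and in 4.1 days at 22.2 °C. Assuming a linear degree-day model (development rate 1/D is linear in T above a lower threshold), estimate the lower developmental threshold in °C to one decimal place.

Under the model K = D·(T − T_b), so D₁·(T₁ − T_b) = D₂·(T₂ − T_b).
7.8·(15.3 − T_b) = 4.1·(22.2 − T_b)
T_b = (7.8·15.3 − 4.1·22.2) / (7.8 − 4.1) = 28.32 / 3.7 = 7.654 °C ≈ 7.7 °C.

7.7 °C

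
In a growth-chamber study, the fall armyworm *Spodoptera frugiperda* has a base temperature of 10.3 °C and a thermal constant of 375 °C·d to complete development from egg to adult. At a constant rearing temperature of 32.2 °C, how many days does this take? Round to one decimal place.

17.1 days

Daily accumulation = 32.2 − 10.3 = 21.9 DD/day.
Duration = 375 / 21.9 = 17.123 ≈ 17.1 days.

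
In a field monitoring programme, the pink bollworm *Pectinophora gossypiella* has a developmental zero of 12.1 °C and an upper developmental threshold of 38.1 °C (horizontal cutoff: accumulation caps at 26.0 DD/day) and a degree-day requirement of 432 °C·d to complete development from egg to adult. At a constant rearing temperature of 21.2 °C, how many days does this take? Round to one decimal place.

47.5 days

Daily accumulation = 21.2 − 12.1 = 9.1 DD/day.
Duration = 432 / 9.1 = 47.473 ≈ 47.5 days.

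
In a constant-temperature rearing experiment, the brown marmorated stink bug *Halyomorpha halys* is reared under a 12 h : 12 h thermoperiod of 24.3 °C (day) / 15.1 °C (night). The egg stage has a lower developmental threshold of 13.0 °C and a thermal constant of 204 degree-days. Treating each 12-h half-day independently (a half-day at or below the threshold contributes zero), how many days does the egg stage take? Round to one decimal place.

Day half: max(0, 24.3 − 13.0) × 0.5 = 11.3 × 0.5 = 5.65 DD.
Night half: max(0, 15.1 − 13.0) × 0.5 = 2.1 × 0.5 = 1.05 DD.
Per 24 h: 6.70 DD/day.
Duration = 204 / 6.70 = 30.448 ≈ 30.4 days.

30.4 days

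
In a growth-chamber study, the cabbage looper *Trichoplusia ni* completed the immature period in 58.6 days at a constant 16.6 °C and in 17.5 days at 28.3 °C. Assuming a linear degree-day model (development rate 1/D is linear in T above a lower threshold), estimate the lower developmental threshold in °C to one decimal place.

11.6 °C

Equal thermal constants: D₁(T₁ − T_b) = D₂(T₂ − T_b).
58.6·(16.6 − T_b) = 17.5·(28.3 − T_b)
T_b = (58.6·16.6 − 17.5·28.3) / (58.6 − 17.5) = 477.51 / 41.1 = 11.618 °C ≈ 11.6 °C.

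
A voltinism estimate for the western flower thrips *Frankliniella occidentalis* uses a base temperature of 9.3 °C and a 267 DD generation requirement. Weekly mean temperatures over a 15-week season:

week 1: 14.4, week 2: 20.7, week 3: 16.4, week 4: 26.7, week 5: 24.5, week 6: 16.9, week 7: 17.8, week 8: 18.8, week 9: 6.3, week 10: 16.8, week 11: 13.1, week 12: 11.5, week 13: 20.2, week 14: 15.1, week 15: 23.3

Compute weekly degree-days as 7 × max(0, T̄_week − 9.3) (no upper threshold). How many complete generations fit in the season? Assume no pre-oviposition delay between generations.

Weekly DD (7 × max(0, T̄ − 9.3)): 35.7, 79.8, 49.7, 121.8, 106.4, 53.2, 59.5, 66.5, 0.0, 52.5, 26.6, 15.4, 76.3, 40.6, 98.0.
Season total = 882.0 DD.
Complete generations = ⌊882.0 / 267⌋ = 3.

3 generations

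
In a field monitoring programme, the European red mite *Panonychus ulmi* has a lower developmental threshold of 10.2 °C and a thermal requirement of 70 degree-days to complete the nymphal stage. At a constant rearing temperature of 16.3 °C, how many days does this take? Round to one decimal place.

11.5 days

Daily accumulation = 16.3 − 10.2 = 6.1 DD/day.
Duration = 70 / 6.1 = 11.475 ≈ 11.5 days.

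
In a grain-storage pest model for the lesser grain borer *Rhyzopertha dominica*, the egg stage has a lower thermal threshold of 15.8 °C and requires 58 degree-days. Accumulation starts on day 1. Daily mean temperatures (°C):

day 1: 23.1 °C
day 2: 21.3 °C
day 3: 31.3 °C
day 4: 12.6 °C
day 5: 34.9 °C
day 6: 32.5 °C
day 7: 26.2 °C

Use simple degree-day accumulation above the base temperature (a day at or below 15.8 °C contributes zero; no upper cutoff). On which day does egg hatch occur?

day 6

Daily DD above 15.8 °C: 7.3, 5.5, 15.5, 0.0, 19.1, 16.7, 10.4.
Cumulative: 7.3, 12.8, 28.3, 28.3, 47.4, 64.1, 74.5.
The total first reaches 58 DD on day 6.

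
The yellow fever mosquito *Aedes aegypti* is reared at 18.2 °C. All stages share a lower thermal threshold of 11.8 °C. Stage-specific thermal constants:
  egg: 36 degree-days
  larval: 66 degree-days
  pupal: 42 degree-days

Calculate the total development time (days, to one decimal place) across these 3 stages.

22.5 days

Daily accumulation at 18.2 °C = 18.2 − 11.8 = 6.4 DD/day.
Total K = 36 + 66 + 42 = 144 DD.
Total duration = 144 / 6.4 = 22.500 ≈ 22.5 days.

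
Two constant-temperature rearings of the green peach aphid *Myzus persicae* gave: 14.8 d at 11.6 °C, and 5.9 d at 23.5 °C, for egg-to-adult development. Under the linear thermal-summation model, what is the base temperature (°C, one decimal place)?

Under the model K = D·(T − T_b), so D₁·(T₁ − T_b) = D₂·(T₂ − T_b).
14.8·(11.6 − T_b) = 5.9·(23.5 − T_b)
T_b = (14.8·11.6 − 5.9·23.5) / (14.8 − 5.9) = 33.03 / 8.9 = 3.711 °C ≈ 3.7 °C.

3.7 °C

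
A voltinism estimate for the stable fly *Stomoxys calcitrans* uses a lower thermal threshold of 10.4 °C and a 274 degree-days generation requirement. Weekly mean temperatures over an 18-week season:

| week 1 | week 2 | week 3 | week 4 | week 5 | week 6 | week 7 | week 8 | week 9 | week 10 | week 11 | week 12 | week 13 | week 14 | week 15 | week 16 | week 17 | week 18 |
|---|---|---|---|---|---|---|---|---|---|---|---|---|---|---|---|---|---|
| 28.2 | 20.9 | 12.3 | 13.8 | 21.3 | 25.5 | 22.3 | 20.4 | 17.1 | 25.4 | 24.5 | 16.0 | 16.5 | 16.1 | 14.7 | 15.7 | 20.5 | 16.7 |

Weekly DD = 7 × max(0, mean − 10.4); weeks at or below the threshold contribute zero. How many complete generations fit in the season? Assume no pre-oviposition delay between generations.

Weekly DD (7 × max(0, T̄ − 10.4)): 124.6, 73.5, 13.3, 23.8, 76.3, 105.7, 83.3, 70.0, 46.9, 105.0, 98.7, 39.2, 42.7, 39.9, 30.1, 37.1, 70.7, 44.1.
Season total = 1124.9 DD.
Complete generations = ⌊1124.9 / 274⌋ = 4.

4 generations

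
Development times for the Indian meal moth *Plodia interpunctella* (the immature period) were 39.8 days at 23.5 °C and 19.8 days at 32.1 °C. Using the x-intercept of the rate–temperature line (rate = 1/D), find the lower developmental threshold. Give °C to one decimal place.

15.0 °C

Equal thermal constants: D₁(T₁ − T_b) = D₂(T₂ − T_b).
39.8·(23.5 − T_b) = 19.8·(32.1 − T_b)
T_b = (39.8·23.5 − 19.8·32.1) / (39.8 − 19.8) = 299.72 / 20.0 = 14.986 °C ≈ 15.0 °C.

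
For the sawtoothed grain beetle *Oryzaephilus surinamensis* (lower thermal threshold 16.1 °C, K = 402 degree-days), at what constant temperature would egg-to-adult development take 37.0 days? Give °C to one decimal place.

Required daily accumulation = 402 / 37.0 = 10.865 DD/day.
T = T_base + 10.865 = 16.1 + 10.865 = 26.965 ≈ 27.0 °C.

27.0 °C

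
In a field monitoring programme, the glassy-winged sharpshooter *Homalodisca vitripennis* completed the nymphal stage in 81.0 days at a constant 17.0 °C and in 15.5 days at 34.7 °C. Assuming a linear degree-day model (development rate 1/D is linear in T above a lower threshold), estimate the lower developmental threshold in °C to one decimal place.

Linear rate model ⇒ the product D·(T − T_b) is constant across temperatures.
81.0·(17.0 − T_b) = 15.5·(34.7 − T_b)
T_b = (81.0·17.0 − 15.5·34.7) / (81.0 − 15.5) = 839.15 / 65.5 = 12.811 °C ≈ 12.8 °C.

12.8 °C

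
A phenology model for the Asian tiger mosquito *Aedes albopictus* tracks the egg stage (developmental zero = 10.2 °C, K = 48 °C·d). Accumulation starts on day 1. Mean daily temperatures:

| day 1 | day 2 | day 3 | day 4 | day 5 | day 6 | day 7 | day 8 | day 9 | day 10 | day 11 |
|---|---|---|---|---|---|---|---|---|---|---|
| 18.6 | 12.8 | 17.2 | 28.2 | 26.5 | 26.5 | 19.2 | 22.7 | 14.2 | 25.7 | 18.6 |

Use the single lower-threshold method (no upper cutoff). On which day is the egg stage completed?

day 5

Daily DD above 10.2 °C: 8.4, 2.6, 7.0, 18.0, 16.3, 16.3, 9.0, 12.5, 4.0, 15.5, 8.4.
Cumulative: 8.4, 11.0, 18.0, 36.0, 52.3, 68.6, 77.6, 90.1, 94.1, 109.6, 118.0.
The total first reaches 48 DD on day 5.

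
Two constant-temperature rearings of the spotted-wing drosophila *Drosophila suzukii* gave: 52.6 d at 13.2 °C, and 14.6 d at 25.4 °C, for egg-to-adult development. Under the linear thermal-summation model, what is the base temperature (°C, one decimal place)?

8.5 °C

Under the model K = D·(T − T_b), so D₁·(T₁ − T_b) = D₂·(T₂ − T_b).
52.6·(13.2 − T_b) = 14.6·(25.4 − T_b)
T_b = (52.6·13.2 − 14.6·25.4) / (52.6 − 14.6) = 323.48 / 38.0 = 8.513 °C ≈ 8.5 °C.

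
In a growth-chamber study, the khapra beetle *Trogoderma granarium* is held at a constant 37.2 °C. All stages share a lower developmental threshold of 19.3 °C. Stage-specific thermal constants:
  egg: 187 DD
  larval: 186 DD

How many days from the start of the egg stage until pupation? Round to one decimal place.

Daily accumulation at 37.2 °C = 37.2 − 19.3 = 17.9 DD/day.
Total K = 187 + 186 = 373 DD.
Total duration = 373 / 17.9 = 20.838 ≈ 20.8 days.

20.8 days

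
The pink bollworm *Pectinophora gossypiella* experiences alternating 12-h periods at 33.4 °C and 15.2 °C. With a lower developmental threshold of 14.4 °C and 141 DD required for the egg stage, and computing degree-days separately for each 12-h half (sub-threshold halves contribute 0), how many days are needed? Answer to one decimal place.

Day half: max(0, 33.4 − 14.4) × 0.5 = 19.0 × 0.5 = 9.50 DD.
Night half: max(0, 15.2 − 14.4) × 0.5 = 0.8 × 0.5 = 0.40 DD.
Per 24 h: 9.90 DD/day.
Duration = 141 / 9.90 = 14.242 ≈ 14.2 days.

14.2 days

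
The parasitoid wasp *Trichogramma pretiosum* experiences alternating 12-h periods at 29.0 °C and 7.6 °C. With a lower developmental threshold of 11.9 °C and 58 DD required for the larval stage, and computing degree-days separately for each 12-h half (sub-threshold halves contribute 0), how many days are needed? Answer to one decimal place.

Day half: max(0, 29.0 − 11.9) × 0.5 = 17.1 × 0.5 = 8.55 DD.
Night half: max(0, 7.6 − 11.9) × 0.5 = 0.0 × 0.5 = 0.00 DD.
Per 24 h: 8.55 DD/day.
Duration = 58 / 8.55 = 6.784 ≈ 6.8 days.

6.8 days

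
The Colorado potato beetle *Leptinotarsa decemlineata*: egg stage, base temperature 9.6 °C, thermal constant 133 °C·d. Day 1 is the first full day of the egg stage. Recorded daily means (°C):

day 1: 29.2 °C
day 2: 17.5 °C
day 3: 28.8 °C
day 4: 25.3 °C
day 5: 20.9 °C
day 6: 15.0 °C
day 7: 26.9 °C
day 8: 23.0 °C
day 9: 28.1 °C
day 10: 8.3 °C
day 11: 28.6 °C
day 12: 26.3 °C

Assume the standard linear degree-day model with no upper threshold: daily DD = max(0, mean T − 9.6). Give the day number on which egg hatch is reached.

day 11

Daily DD above 9.6 °C: 19.6, 7.9, 19.2, 15.7, 11.3, 5.4, 17.3, 13.4, 18.5, 0.0, 19.0, 16.7.
Cumulative: 19.6, 27.5, 46.7, 62.4, 73.7, 79.1, 96.4, 109.8, 128.3, 128.3, 147.3, 164.0.
The total first reaches 133 DD on day 11.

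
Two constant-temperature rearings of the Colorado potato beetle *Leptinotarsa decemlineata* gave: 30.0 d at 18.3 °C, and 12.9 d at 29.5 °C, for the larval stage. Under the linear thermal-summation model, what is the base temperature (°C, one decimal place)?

9.9 °C

Under the model K = D·(T − T_b), so D₁·(T₁ − T_b) = D₂·(T₂ − T_b).
30.0·(18.3 − T_b) = 12.9·(29.5 − T_b)
T_b = (30.0·18.3 − 12.9·29.5) / (30.0 − 12.9) = 168.45 / 17.1 = 9.851 °C ≈ 9.9 °C.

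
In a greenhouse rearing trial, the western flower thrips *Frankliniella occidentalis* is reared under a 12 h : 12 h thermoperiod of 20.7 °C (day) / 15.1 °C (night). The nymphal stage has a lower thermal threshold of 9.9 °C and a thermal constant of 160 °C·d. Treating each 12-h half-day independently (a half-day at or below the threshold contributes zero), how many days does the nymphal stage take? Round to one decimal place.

20.0 days

Day half: max(0, 20.7 − 9.9) × 0.5 = 10.8 × 0.5 = 5.40 DD.
Night half: max(0, 15.1 − 9.9) × 0.5 = 5.2 × 0.5 = 2.60 DD.
Per 24 h: 8.00 DD/day.
Duration = 160 / 8.00 = 20.000 ≈ 20.0 days.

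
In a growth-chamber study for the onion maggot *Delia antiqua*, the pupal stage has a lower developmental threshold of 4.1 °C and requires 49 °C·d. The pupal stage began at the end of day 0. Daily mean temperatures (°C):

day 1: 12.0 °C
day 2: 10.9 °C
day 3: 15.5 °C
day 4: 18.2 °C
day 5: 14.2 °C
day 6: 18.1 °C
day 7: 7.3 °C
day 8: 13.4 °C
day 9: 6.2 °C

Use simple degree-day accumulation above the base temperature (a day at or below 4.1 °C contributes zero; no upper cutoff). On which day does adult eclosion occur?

day 5

Daily DD above 4.1 °C: 7.9, 6.8, 11.4, 14.1, 10.1, 14.0, 3.2, 9.3, 2.1.
Cumulative: 7.9, 14.7, 26.1, 40.2, 50.3, 64.3, 67.5, 76.8, 78.9.
The total first reaches 49 DD on day 5.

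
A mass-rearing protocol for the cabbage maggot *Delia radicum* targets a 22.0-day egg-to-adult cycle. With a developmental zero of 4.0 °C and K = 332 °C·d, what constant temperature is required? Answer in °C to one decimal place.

19.1 °C

Required daily accumulation = 332 / 22.0 = 15.091 DD/day.
T = T_base + 15.091 = 4.0 + 15.091 = 19.091 ≈ 19.1 °C.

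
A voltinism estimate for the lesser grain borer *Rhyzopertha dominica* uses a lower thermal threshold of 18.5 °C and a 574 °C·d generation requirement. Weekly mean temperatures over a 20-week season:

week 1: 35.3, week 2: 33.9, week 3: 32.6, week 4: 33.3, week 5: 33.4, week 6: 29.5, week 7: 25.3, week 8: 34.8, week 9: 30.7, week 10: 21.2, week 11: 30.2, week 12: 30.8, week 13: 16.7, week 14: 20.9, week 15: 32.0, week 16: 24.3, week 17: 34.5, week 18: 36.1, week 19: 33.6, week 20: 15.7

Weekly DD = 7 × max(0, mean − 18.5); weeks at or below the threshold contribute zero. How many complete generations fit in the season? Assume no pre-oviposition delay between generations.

2 generations

Weekly DD (7 × max(0, T̄ − 18.5)): 117.6, 107.8, 98.7, 103.6, 104.3, 77.0, 47.6, 114.1, 85.4, 18.9, 81.9, 86.1, 0.0, 16.8, 94.5, 40.6, 112.0, 123.2, 105.7, 0.0.
Season total = 1535.8 DD.
Complete generations = ⌊1535.8 / 574⌋ = 2.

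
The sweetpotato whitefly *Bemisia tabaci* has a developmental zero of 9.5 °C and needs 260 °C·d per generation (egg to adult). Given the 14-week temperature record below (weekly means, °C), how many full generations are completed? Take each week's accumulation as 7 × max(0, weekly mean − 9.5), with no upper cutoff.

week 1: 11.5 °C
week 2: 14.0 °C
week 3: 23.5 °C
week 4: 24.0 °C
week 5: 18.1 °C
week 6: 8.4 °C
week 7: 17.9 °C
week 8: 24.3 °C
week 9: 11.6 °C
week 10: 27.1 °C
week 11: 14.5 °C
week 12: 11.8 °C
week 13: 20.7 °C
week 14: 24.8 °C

3 generations

Weekly DD (7 × max(0, T̄ − 9.5)): 14.0, 31.5, 98.0, 101.5, 60.2, 0.0, 58.8, 103.6, 14.7, 123.2, 35.0, 16.1, 78.4, 107.1.
Season total = 842.1 DD.
Complete generations = ⌊842.1 / 260⌋ = 3.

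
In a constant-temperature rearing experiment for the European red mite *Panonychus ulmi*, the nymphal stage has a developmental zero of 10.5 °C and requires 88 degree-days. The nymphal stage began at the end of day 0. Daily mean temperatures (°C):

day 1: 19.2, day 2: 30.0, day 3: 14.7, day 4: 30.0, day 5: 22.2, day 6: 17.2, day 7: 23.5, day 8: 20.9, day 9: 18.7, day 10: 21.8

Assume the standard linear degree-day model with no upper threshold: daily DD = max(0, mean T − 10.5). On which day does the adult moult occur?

day 8

Daily DD above 10.5 °C: 8.7, 19.5, 4.2, 19.5, 11.7, 6.7, 13.0, 10.4, 8.2, 11.3.
Cumulative: 8.7, 28.2, 32.4, 51.9, 63.6, 70.3, 83.3, 93.7, 101.9, 113.2.
The total first reaches 88 DD on day 8.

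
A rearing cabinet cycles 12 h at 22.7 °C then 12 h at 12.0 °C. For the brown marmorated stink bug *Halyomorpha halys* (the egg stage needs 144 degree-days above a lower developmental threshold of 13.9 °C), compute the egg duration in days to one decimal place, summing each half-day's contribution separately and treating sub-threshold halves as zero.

Day half: max(0, 22.7 − 13.9) × 0.5 = 8.8 × 0.5 = 4.40 DD.
Night half: max(0, 12.0 − 13.9) × 0.5 = 0.0 × 0.5 = 0.00 DD.
Per 24 h: 4.40 DD/day.
Duration = 144 / 4.40 = 32.727 ≈ 32.7 days.

32.7 days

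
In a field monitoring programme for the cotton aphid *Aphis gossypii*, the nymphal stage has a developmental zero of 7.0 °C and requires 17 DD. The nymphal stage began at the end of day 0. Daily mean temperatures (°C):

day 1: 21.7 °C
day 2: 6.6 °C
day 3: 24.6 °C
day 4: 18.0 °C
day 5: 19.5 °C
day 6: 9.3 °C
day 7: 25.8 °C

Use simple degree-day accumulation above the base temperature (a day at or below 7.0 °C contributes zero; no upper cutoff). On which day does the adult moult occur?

day 3

Daily DD above 7.0 °C: 14.7, 0.0, 17.6, 11.0, 12.5, 2.3, 18.8.
Cumulative: 14.7, 14.7, 32.3, 43.3, 55.8, 58.1, 76.9.
The total first reaches 17 DD on day 3.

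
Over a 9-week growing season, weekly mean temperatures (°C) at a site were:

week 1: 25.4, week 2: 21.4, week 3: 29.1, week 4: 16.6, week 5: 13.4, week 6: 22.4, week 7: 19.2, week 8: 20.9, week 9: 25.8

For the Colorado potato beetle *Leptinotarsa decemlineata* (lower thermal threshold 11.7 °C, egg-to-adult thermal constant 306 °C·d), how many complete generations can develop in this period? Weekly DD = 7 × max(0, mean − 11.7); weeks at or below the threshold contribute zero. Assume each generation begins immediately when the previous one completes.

Weekly DD (7 × max(0, T̄ − 11.7)): 95.9, 67.9, 121.8, 34.3, 11.9, 74.9, 52.5, 64.4, 98.7.
Season total = 622.3 DD.
Complete generations = ⌊622.3 / 306⌋ = 2.

2 generations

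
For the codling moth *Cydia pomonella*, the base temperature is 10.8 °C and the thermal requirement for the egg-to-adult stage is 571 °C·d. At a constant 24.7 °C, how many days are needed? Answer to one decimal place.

41.1 days

Daily accumulation = 24.7 − 10.8 = 13.9 DD/day.
Duration = 571 / 13.9 = 41.079 ≈ 41.1 days.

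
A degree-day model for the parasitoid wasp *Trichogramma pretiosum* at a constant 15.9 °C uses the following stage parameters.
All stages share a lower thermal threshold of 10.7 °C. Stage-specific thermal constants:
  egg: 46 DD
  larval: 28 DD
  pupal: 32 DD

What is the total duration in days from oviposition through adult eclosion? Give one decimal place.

20.4 days

Daily accumulation at 15.9 °C = 15.9 − 10.7 = 5.2 DD/day.
Total K = 46 + 28 + 32 = 106 DD.
Total duration = 106 / 5.2 = 20.385 ≈ 20.4 days.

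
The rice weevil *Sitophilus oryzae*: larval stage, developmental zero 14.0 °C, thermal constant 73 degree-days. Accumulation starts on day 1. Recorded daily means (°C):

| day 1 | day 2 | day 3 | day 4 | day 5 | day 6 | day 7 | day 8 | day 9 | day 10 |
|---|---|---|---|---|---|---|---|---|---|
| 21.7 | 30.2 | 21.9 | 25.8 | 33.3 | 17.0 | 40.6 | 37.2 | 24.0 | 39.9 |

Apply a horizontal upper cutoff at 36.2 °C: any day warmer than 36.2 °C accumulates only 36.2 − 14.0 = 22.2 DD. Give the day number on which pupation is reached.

day 7

Daily DD above 14.0 °C (capped at 22.2): 7.7, 16.2, 7.9, 11.8, 19.3, 3.0, 22.2, 22.2, 10.0, 22.2.
Cumulative: 7.7, 23.9, 31.8, 43.6, 62.9, 65.9, 88.1, 110.3, 120.3, 142.5.
The total first reaches 73 DD on day 7.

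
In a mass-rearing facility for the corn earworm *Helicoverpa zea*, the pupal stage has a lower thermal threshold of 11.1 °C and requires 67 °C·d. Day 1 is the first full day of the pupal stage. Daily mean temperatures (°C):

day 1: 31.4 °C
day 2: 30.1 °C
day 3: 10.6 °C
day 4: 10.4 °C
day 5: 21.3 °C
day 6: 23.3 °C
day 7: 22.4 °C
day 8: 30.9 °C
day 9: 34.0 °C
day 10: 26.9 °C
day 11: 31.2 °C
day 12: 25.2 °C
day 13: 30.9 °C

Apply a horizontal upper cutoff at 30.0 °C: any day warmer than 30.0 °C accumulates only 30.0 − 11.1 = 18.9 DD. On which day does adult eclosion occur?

day 7

Daily DD above 11.1 °C (capped at 18.9): 18.9, 18.9, 0.0, 0.0, 10.2, 12.2, 11.3, 18.9, 18.9, 15.8, 18.9, 14.1, 18.9.
Cumulative: 18.9, 37.8, 37.8, 37.8, 48.0, 60.2, 71.5, 90.4, 109.3, 125.1, 144.0, 158.1, 177.0.
The total first reaches 67 DD on day 7.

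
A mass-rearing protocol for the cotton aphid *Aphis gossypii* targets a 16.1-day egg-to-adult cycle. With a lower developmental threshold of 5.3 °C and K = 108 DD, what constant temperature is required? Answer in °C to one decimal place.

Required daily accumulation = 108 / 16.1 = 6.708 DD/day.
T = T_base + 6.708 = 5.3 + 6.708 = 12.008 ≈ 12.0 °C.

12.0 °C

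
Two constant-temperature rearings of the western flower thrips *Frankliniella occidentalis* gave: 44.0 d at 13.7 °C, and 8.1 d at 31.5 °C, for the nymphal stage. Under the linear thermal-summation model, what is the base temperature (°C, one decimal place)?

9.7 °C

Under the model K = D·(T − T_b), so D₁·(T₁ − T_b) = D₂·(T₂ − T_b).
44.0·(13.7 − T_b) = 8.1·(31.5 − T_b)
T_b = (44.0·13.7 − 8.1·31.5) / (44.0 − 8.1) = 347.65 / 35.9 = 9.684 °C ≈ 9.7 °C.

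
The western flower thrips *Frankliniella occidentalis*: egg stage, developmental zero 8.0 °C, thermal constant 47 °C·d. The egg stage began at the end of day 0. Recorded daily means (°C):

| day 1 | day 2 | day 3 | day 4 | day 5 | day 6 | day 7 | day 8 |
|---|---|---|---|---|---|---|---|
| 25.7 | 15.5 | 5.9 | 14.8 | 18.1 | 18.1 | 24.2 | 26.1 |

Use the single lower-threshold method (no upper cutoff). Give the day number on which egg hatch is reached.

Daily DD above 8.0 °C: 17.7, 7.5, 0.0, 6.8, 10.1, 10.1, 16.2, 18.1.
Cumulative: 17.7, 25.2, 25.2, 32.0, 42.1, 52.2, 68.4, 86.5.
The total first reaches 47 DD on day 6.

day 6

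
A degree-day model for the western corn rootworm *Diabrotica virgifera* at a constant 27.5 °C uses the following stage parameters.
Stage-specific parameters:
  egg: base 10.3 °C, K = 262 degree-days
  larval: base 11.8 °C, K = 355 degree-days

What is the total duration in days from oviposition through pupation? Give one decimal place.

egg: 262 / (27.5 − 10.3) = 262 / 17.2 = 15.233 d.
larval: 355 / (27.5 − 11.8) = 355 / 15.7 = 22.611 d.
Sum = 37.844 ≈ 37.8 days.

37.8 days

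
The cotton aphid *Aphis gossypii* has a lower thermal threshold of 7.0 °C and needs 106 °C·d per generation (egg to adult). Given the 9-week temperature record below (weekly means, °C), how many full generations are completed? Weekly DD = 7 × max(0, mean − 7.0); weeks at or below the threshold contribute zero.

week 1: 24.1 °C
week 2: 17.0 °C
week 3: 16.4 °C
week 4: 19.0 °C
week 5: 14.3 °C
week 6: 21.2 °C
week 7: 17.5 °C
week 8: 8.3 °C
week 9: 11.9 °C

5 generations

Weekly DD (7 × max(0, T̄ − 7.0)): 119.7, 70.0, 65.8, 84.0, 51.1, 99.4, 73.5, 9.1, 34.3.
Season total = 606.9 DD.
Complete generations = ⌊606.9 / 106⌋ = 5.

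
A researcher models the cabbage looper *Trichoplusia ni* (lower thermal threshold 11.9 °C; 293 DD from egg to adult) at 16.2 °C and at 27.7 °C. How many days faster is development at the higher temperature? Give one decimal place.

At 16.2 °C: 293 / (16.2 − 11.9) = 293 / 4.3 = 68.140 d.
At 27.7 °C: 293 / (27.7 − 11.9) = 293 / 15.8 = 18.544 d.
Difference = |68.140 − 18.544| = 49.595 ≈ 49.6 days.

49.6 days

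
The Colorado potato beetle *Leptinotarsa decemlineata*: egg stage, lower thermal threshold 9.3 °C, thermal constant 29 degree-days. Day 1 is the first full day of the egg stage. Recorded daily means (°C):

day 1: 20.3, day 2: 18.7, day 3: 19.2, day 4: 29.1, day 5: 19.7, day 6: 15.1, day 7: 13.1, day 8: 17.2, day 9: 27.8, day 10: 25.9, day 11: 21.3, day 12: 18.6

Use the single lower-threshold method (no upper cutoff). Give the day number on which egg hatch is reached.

day 3

Daily DD above 9.3 °C: 11.0, 9.4, 9.9, 19.8, 10.4, 5.8, 3.8, 7.9, 18.5, 16.6, 12.0, 9.3.
Cumulative: 11.0, 20.4, 30.3, 50.1, 60.5, 66.3, 70.1, 78.0, 96.5, 113.1, 125.1, 134.4.
The total first reaches 29 DD on day 3.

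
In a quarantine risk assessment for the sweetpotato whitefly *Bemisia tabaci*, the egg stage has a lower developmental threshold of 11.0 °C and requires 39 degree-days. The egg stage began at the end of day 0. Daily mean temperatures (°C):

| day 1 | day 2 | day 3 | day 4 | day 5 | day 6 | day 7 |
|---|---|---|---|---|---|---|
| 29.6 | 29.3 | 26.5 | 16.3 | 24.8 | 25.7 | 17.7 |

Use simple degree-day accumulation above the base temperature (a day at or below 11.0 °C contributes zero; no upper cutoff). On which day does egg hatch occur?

day 3

Daily DD above 11.0 °C: 18.6, 18.3, 15.5, 5.3, 13.8, 14.7, 6.7.
Cumulative: 18.6, 36.9, 52.4, 57.7, 71.5, 86.2, 92.9.
The total first reaches 39 DD on day 3.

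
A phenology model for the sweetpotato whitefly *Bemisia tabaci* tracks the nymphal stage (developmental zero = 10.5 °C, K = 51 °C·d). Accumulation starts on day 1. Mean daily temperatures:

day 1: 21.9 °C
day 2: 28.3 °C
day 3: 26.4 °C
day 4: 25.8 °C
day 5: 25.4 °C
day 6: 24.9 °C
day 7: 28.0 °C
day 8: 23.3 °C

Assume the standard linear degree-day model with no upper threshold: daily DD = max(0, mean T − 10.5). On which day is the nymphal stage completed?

day 4

Daily DD above 10.5 °C: 11.4, 17.8, 15.9, 15.3, 14.9, 14.4, 17.5, 12.8.
Cumulative: 11.4, 29.2, 45.1, 60.4, 75.3, 89.7, 107.2, 120.0.
The total first reaches 51 DD on day 4.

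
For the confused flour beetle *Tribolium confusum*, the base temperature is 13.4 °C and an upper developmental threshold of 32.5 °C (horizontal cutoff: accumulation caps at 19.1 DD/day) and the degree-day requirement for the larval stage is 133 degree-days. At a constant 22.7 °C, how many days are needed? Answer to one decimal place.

Daily accumulation = 22.7 − 13.4 = 9.3 DD/day.
Duration = 133 / 9.3 = 14.301 ≈ 14.3 days.

14.3 days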